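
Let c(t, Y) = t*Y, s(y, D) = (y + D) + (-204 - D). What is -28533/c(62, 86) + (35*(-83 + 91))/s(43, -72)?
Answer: -869539/122636 ≈ -7.0904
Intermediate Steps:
s(y, D) = -204 + y (s(y, D) = (D + y) + (-204 - D) = -204 + y)
c(t, Y) = Y*t
-28533/c(62, 86) + (35*(-83 + 91))/s(43, -72) = -28533/(86*62) + (35*(-83 + 91))/(-204 + 43) = -28533/5332 + (35*8)/(-161) = -28533*1/5332 + 280*(-1/161) = -28533/5332 - 40/23 = -869539/122636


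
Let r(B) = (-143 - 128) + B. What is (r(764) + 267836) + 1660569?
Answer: 1928898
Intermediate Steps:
r(B) = -271 + B
(r(764) + 267836) + 1660569 = ((-271 + 764) + 267836) + 1660569 = (493 + 267836) + 1660569 = 268329 + 1660569 = 1928898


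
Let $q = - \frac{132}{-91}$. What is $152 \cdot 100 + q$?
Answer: $\frac{1383332}{91} \approx 15201.0$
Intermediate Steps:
$q = \frac{132}{91}$ ($q = \left(-132\right) \left(- \frac{1}{91}\right) = \frac{132}{91} \approx 1.4506$)
$152 \cdot 100 + q = 152 \cdot 100 + \frac{132}{91} = 15200 + \frac{132}{91} = \frac{1383332}{91}$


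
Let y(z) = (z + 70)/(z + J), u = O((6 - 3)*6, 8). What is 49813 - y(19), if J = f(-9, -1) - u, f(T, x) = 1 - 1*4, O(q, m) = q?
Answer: 99715/2 ≈ 49858.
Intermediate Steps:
f(T, x) = -3 (f(T, x) = 1 - 4 = -3)
u = 18 (u = (6 - 3)*6 = 3*6 = 18)
J = -21 (J = -3 - 1*18 = -3 - 18 = -21)
y(z) = (70 + z)/(-21 + z) (y(z) = (z + 70)/(z - 21) = (70 + z)/(-21 + z))
49813 - y(19) = 49813 - (70 + 19)/(-21 + 19) = 49813 - 89/(-2) = 49813 - (-1)*89/2 = 49813 - 1*(-89/2) = 49813 + 89/2 = 99715/2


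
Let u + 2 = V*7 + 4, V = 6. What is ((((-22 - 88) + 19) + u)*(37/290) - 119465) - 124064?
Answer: -70625149/290 ≈ -2.4354e+5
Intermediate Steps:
u = 44 (u = -2 + (6*7 + 4) = -2 + (42 + 4) = -2 + 46 = 44)
((((-22 - 88) + 19) + u)*(37/290) - 119465) - 124064 = ((((-22 - 88) + 19) + 44)*(37/290) - 119465) - 124064 = (((-110 + 19) + 44)*(37*(1/290)) - 119465) - 124064 = ((-91 + 44)*(37/290) - 119465) - 124064 = (-47*37/290 - 119465) - 124064 = (-1739/290 - 119465) - 124064 = -34646589/290 - 124064 = -70625149/290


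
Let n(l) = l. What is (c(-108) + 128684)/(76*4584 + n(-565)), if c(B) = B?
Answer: 128576/347819 ≈ 0.36966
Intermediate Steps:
(c(-108) + 128684)/(76*4584 + n(-565)) = (-108 + 128684)/(76*4584 - 565) = 128576/(348384 - 565) = 128576/347819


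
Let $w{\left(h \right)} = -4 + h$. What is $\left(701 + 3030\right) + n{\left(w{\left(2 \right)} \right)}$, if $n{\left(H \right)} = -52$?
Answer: $3679$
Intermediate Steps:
$\left(701 + 3030\right) + n{\left(w{\left(2 \right)} \right)} = \left(701 + 3030\right) - 52 = 3731 - 52 = 3679$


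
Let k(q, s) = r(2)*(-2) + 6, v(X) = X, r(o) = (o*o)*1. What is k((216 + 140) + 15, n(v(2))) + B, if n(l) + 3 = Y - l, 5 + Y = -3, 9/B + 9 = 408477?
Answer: -272309/136156 ≈ -2.0000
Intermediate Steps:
B = 3/136156 (B = 9/(-9 + 408477) = 9/408468 = 9*(1/408468) = 3/136156 ≈ 2.2034e-5)
Y = -8 (Y = -5 - 3 = -8)
r(o) = o**2 (r(o) = o**2*1 = o**2)
n(l) = -11 - l (n(l) = -3 + (-8 - l) = -11 - l)
k(q, s) = -2 (k(q, s) = 2**2*(-2) + 6 = 4*(-2) + 6 = -8 + 6 = -2)
k((216 + 140) + 15, n(v(2))) + B = -2 + 3/136156 = -272309/136156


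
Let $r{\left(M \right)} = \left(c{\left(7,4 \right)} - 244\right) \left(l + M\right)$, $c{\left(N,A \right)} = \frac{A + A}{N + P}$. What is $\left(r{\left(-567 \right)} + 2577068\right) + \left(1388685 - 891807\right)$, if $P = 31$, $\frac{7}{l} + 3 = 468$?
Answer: $\frac{9459843482}{2945} \approx 3.2122 \cdot 10^{6}$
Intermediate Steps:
$l = \frac{7}{465}$ ($l = \frac{7}{-3 + 468} = \frac{7}{465} \approx 0.015054$)
$c{\left(N,A \right)} = \frac{2 A}{31 + N}$ ($c{\left(N,A \right)} = \frac{A + A}{N + 31} = \frac{2 A}{31 + N}$)
$r{\left(M \right)} = - \frac{10808}{2945} - \frac{4632 M}{19}$ ($r{\left(M \right)} = \left(2 \cdot 4 \frac{1}{31 + 7} - 244\right) \left(\frac{7}{465} + M\right) = \left(2 \cdot 4 \cdot \frac{1}{38} - 244\right) \left(\frac{7}{465} + M\right) = \left(\frac{4}{19} - 244\right) \left(\frac{7}{465} + M\right) = - \frac{4632 \left(\frac{7}{465} + M\right)}{19} = - \frac{10808}{2945} - \frac{4632 M}{19}$)
$\left(r{\left(-567 \right)} + 2577068\right) + \left(1388685 - 891807\right) = \left(\left(- \frac{10808}{2945} - - \frac{2626344}{19}\right) + 2577068\right) + \left(1388685 - 891807\right) = \left(\left(- \frac{10808}{2945} + \frac{2626344}{19}\right) + 2577068\right) + \left(1388685 - 891807\right) = \left(\frac{407072512}{2945} + 2577068\right) + 496878 = \frac{7996537772}{2945} + 496878 = \frac{9459843482}{2945}$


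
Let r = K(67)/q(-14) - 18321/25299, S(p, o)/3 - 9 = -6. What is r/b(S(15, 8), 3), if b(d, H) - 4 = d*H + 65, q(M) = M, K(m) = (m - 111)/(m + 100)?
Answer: -6953557/946384992 ≈ -0.0073475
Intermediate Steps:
K(m) = (-111 + m)/(100 + m)
S(p, o) = 9 (S(p, o) = 27 + 3*(-6) = 27 - 18 = 9)
b(d, H) = 69 + H*d (b(d, H) = 4 + (d*H + 65) = 4 + (H*d + 65) = 4 + (65 + H*d) = 69 + H*d)
r = -6953557/9858177 (r = ((-111 + 67)/(100 + 67))/(-14) - 18321/25299 = (-44/167)*(-1/14) - 18321*1/25299 = ((1/167)*(-44))*(-1/14) - 6107/8433 = -44/167*(-1/14) - 6107/8433 = 22/1169 - 6107/8433 = -6953557/9858177 ≈ -0.70536)
r/b(S(15, 8), 3) = -6953557/(9858177*(69 + 3*9)) = -6953557/(9858177*(69 + 27)) = -6953557/9858177/96 = -6953557/9858177*1/96 = -6953557/946384992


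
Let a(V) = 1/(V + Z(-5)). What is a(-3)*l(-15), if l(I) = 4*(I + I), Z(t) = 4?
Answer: -120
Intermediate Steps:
a(V) = 1/(4 + V) (a(V) = 1/(V + 4) = 1/(4 + V))
l(I) = 8*I (l(I) = 4*(2*I) = 8*I)
a(-3)*l(-15) = (8*(-15))/(4 - 3) = -120/1 = 1*(-120) = -120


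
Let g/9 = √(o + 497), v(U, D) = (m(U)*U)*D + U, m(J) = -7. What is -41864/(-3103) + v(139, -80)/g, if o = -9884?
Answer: 41864/3103 - 25993*I*√1043/9387 ≈ 13.491 - 89.428*I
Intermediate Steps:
v(U, D) = U - 7*D*U (v(U, D) = (-7*U)*D + U = -7*D*U + U = U - 7*D*U)
g = 27*I*√1043 (g = 9*√(-9884 + 497) = 9*√(-9387) = 9*(3*I*√1043) = 27*I*√1043 ≈ 871.98*I)
-41864/(-3103) + v(139, -80)/g = -41864/(-3103) + (139*(1 - 7*(-80)))/((27*I*√1043)) = -41864*(-1/3103) + (139*(1 + 560))*(-I*√1043/28161) = 41864/3103 + (139*561)*(-I*√1043/28161) = 41864/3103 + 77979*(-I*√1043/28161) = 41864/3103 - 25993*I*√1043/9387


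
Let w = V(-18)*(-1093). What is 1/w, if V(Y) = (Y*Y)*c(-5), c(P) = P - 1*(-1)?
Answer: 1/1416528 ≈ 7.0595e-7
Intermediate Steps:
c(P) = 1 + P (c(P) = P + 1 = 1 + P)
V(Y) = -4*Y² (V(Y) = (Y*Y)*(1 - 5) = Y²*(-4) = -4*Y²)
w = 1416528 (w = -4*(-18)²*(-1093) = -4*324*(-1093) = -1296*(-1093) = 1416528)
1/w = 1/1416528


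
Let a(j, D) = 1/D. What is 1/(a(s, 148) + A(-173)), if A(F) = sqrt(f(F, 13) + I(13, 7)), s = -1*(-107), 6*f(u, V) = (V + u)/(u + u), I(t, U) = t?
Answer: -76812/148661929 + 21904*sqrt(3522453)/148661929 ≈ 0.27602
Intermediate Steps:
f(u, V) = (V + u)/(12*u) (f(u, V) = ((V + u)/(u + u))/6 = ((V + u)/((2*u)))/6 = ((V + u)*(1/(2*u)))/6 = ((V + u)/(2*u))/6 = (V + u)/(12*u))
s = 107
A(F) = sqrt(13 + (13 + F)/(12*F)) (A(F) = sqrt((13 + F)/(12*F) + 13) = sqrt(13 + (13 + F)/(12*F)))
1/(a(s, 148) + A(-173)) = 1/(1/148 + sqrt(471 + 39/(-173))/6) = 1/(1/148 + sqrt(471 + 39*(-1/173))/6) = 1/(1/148 + sqrt(471 - 39/173)/6) = 1/(1/148 + sqrt(81444/173)/6) = 1/(1/148 + (2*sqrt(3522453)/173)/6) = 1/(1/148 + sqrt(3522453)/519)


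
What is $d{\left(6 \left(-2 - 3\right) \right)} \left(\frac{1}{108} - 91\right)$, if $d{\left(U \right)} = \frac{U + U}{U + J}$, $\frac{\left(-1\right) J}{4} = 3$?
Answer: $- \frac{49135}{378} \approx -129.99$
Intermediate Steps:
$J = -12$ ($J = \left(-4\right) 3 = -12$)
$d{\left(U \right)} = \frac{2 U}{-12 + U}$ ($d{\left(U \right)} = \frac{U + U}{U - 12} = \frac{2 U}{-12 + U}$)
$d{\left(6 \left(-2 - 3\right) \right)} \left(\frac{1}{108} - 91\right) = \frac{2 \cdot 6 \left(-2 - 3\right)}{-12 + 6 \left(-2 - 3\right)} \left(\frac{1}{108} - 91\right) = \frac{2 \cdot 6 \left(-5\right)}{-12 + 6 \left(-5\right)} \left(\frac{1}{108} - 91\right) = 2 \left(-30\right) \frac{1}{-12 - 30} \left(- \frac{9827}{108}\right) = 2 \left(-30\right) \frac{1}{-42} \left(- \frac{9827}{108}\right) = 2 \left(-30\right) \left(- \frac{1}{42}\right) \left(- \frac{9827}{108}\right) = \frac{10}{7} \left(- \frac{9827}{108}\right) = - \frac{49135}{378}$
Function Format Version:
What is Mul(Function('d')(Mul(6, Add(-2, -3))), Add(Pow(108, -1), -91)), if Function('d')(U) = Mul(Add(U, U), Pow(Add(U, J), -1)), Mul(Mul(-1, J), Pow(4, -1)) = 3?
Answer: Rational(-49135, 378) ≈ -129.99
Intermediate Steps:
J = -12 (J = Mul(-4, 3) = -12)
Function('d')(U) = Mul(2, U, Pow(Add(-12, U), -1)) (Function('d')(U) = Mul(Add(U, U), Pow(Add(U, -12), -1)) = Mul(Mul(2, U), Pow(Add(-12, U), -1)) = Mul(2, U, Pow(Add(-12, U), -1)))
Mul(Function('d')(Mul(6, Add(-2, -3))), Add(Pow(108, -1), -91)) = Mul(Mul(2, Mul(6, Add(-2, -3)), Pow(Add(-12, Mul(6, Add(-2, -3))), -1)), Add(Pow(108, -1), -91)) = Mul(Mul(2, Mul(6, -5), Pow(Add(-12, Mul(6, -5)), -1)), Add(Rational(1, 108), -91)) = Mul(Mul(2, -30, Pow(Add(-12, -30), -1)), Rational(-9827, 108)) = Mul(Mul(2, -30, Pow(-42, -1)), Rational(-9827, 108)) = Mul(Mul(2, -30, Rational(-1, 42)), Rational(-9827, 108)) = Mul(Rational(10, 7), Rational(-9827, 108)) = Rational(-49135, 378)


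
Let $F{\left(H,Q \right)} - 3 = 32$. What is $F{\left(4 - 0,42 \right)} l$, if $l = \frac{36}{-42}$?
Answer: $-30$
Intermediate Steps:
$F{\left(H,Q \right)} = 35$ ($F{\left(H,Q \right)} = 3 + 32 = 35$)
$l = - \frac{6}{7}$ ($l = 36 \left(- \frac{1}{42}\right) = - \frac{6}{7} \approx -0.85714$)
$F{\left(4 - 0,42 \right)} l = 35 \left(- \frac{6}{7}\right) = -30$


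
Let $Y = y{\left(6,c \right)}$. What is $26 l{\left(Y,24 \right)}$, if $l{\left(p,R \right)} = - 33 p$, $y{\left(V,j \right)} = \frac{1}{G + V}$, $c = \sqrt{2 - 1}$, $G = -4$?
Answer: $-429$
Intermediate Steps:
$c = 1$ ($c = \sqrt{1} = 1$)
$y{\left(V,j \right)} = \frac{1}{-4 + V}$
$Y = \frac{1}{2}$ ($Y = \frac{1}{-4 + 6} = \frac{1}{2} \approx 0.5$)
$26 l{\left(Y,24 \right)} = 26 \left(\left(-33\right) \frac{1}{2}\right) = 26 \left(- \frac{33}{2}\right) = -429$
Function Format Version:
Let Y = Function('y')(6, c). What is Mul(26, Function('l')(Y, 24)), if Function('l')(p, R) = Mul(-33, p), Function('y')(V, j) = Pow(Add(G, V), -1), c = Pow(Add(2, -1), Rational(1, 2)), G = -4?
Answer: -429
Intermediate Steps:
c = 1 (c = Pow(1, Rational(1, 2)) = 1)
Function('y')(V, j) = Pow(Add(-4, V), -1)
Y = Rational(1, 2) (Y = Pow(Add(-4, 6), -1) = Pow(2, -1) = Rational(1, 2) ≈ 0.50000)
Mul(26, Function('l')(Y, 24)) = Mul(26, Mul(-33, Rational(1, 2))) = Mul(26, Rational(-33, 2)) = -429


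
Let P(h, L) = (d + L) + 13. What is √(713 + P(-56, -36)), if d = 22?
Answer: 2*√178 ≈ 26.683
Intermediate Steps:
P(h, L) = 35 + L (P(h, L) = (22 + L) + 13 = 35 + L)
√(713 + P(-56, -36)) = √(713 + (35 - 36)) = √(713 - 1) = √712 = 2*√178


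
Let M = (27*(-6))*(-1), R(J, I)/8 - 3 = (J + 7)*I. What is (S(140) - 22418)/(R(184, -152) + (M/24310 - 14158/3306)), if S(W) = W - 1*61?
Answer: 448839990885/4666141185232 ≈ 0.096191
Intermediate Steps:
S(W) = -61 + W (S(W) = W - 61 = -61 + W)
R(J, I) = 24 + 8*I*(7 + J) (R(J, I) = 24 + 8*((J + 7)*I) = 24 + 8*((7 + J)*I) = 24 + 8*(I*(7 + J)) = 24 + 8*I*(7 + J))
M = 162 (M = -162*(-1) = 162)
(S(140) - 22418)/(R(184, -152) + (M/24310 - 14158/3306)) = ((-61 + 140) - 22418)/((24 + 56*(-152) + 8*(-152)*184) + (162/24310 - 14158/3306)) = (79 - 22418)/((24 - 8512 - 223744) + (162*(1/24310) - 14158*1/3306)) = -22339/(-232232 + (81/12155 - 7079/1653)) = -22339/(-232232 - 85911352/20092215) = -22339/(-4666141185232/20092215) = -22339*(-20092215/4666141185232) = 448839990885/4666141185232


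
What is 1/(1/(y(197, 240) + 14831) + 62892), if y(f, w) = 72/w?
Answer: 148313/9327701206 ≈ 1.5900e-5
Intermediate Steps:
1/(1/(y(197, 240) + 14831) + 62892) = 1/(1/(72/240 + 14831) + 62892) = 1/(1/(72*(1/240) + 14831) + 62892) = 1/(1/(3/10 + 14831) + 62892) = 1/(1/(148313/10) + 62892) = 1/(10/148313 + 62892) = 1/(9327701206/148313) = 148313/9327701206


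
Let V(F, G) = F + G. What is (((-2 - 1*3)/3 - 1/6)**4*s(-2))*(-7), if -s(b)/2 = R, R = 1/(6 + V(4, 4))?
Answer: 14641/1296 ≈ 11.297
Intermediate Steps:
R = 1/14 (R = 1/(6 + (4 + 4)) = 1/(6 + 8) = 1/14 ≈ 0.071429)
s(b) = -1/7 (s(b) = -2*1/14 = -1/7)
(((-2 - 1*3)/3 - 1/6)**4*s(-2))*(-7) = (((-2 - 1*3)/3 - 1/6)**4*(-1/7))*(-7) = (((-2 - 3)*(1/3) - 1*1/6)**4*(-1/7))*(-7) = ((-5*1/3 - 1/6)**4*(-1/7))*(-7) = ((-5/3 - 1/6)**4*(-1/7))*(-7) = ((-11/6)**4*(-1/7))*(-7) = ((14641/1296)*(-1/7))*(-7) = -14641/9072*(-7) = 14641/1296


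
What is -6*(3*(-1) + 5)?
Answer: -12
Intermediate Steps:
-6*(3*(-1) + 5) = -6*(-3 + 5) = -6*2 = -12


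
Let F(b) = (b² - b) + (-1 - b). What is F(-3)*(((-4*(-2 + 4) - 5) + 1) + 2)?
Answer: -140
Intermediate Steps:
F(b) = -1 + b² - 2*b
F(-3)*(((-4*(-2 + 4) - 5) + 1) + 2) = (-1 + (-3)² - 2*(-3))*(((-4*(-2 + 4) - 5) + 1) + 2) = (-1 + 9 + 6)*(((-4*2 - 5) + 1) + 2) = 14*(((-8 - 5) + 1) + 2) = 14*((-13 + 1) + 2) = 14*(-12 + 2) = 14*(-10) = -140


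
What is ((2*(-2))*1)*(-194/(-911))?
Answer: -776/911 ≈ -0.85181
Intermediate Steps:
((2*(-2))*1)*(-194/(-911)) = (-4*1)*(-194*(-1/911)) = -4*194/911 = -776/911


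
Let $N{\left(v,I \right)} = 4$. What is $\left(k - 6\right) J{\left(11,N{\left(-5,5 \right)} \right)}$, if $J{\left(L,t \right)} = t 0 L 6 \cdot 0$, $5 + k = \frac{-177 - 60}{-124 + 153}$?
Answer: $0$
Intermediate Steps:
$k = - \frac{382}{29}$ ($k = -5 + \frac{-177 - 60}{-124 + 153} = -5 - \frac{237}{29} = - \frac{382}{29} \approx -13.172$)
$J{\left(L,t \right)} = 0$ ($J{\left(L,t \right)} = t 0 \cdot 6 \cdot 0 = t 0 \cdot 0 = 0 \cdot 0 = 0$)
$\left(k - 6\right) J{\left(11,N{\left(-5,5 \right)} \right)} = \left(- \frac{382}{29} - 6\right) 0 = \left(- \frac{556}{29}\right) 0 = 0$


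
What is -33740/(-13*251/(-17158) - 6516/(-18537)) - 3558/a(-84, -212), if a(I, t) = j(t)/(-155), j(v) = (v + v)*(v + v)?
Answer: -45931668821066765/737457241952 ≈ -62284.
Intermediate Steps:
j(v) = 4*v**2 (j(v) = (2*v)*(2*v) = 4*v**2)
a(I, t) = -4*t**2/155 (a(I, t) = (4*t**2)/(-155) = (4*t**2)*(-1/155) = -4*t**2/155)
-33740/(-13*251/(-17158) - 6516/(-18537)) - 3558/a(-84, -212) = -33740/(-13*251/(-17158) - 6516/(-18537)) - 3558/((-4/155*(-212)**2)) = -33740/(-3263*(-1/17158) - 6516*(-1/18537)) - 3558/((-4/155*44944)) = -33740/(3263/17158 + 2172/6179) - 3558/(-179776/155) = -33740/57429253/106019282 - 3558*(-155/179776) = -33740*106019282/57429253 + 275745/89888 = -511012939240/8204179 + 275745/89888 = -45931668821066765/737457241952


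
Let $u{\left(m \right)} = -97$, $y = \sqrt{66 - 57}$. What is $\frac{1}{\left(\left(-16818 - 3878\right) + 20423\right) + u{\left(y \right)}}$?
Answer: $- \frac{1}{370} \approx -0.0027027$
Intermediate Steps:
$y = 3$ ($y = \sqrt{9} = 3$)
$\frac{1}{\left(\left(-16818 - 3878\right) + 20423\right) + u{\left(y \right)}} = \frac{1}{\left(\left(-16818 - 3878\right) + 20423\right) - 97} = \frac{1}{\left(-20696 + 20423\right) - 97} = \frac{1}{-273 - 97} = \frac{1}{-370} = - \frac{1}{370}$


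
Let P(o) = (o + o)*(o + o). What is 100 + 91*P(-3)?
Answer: 3376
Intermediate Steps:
P(o) = 4*o² (P(o) = (2*o)*(2*o) = 4*o²)
100 + 91*P(-3) = 100 + 91*(4*(-3)²) = 100 + 91*(4*9) = 100 + 91*36 = 100 + 3276 = 3376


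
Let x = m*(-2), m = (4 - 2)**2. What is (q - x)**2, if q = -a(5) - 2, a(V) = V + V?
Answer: 16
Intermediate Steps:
m = 4 (m = 2**2 = 4)
a(V) = 2*V
x = -8 (x = 4*(-2) = -8)
q = -12 (q = -2*5 - 2 = -1*10 - 2 = -10 - 2 = -12)
(q - x)**2 = (-12 - 1*(-8))**2 = (-12 + 8)**2 = (-4)**2 = 16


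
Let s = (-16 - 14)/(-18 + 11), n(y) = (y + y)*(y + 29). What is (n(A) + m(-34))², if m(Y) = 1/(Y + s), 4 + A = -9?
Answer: 7488306225/43264 ≈ 1.7308e+5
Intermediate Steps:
A = -13 (A = -4 - 9 = -13)
n(y) = 2*y*(29 + y) (n(y) = (2*y)*(29 + y) = 2*y*(29 + y))
s = 30/7 (s = -30/(-7) = -30*(-⅐) = 30/7 ≈ 4.2857)
m(Y) = 1/(30/7 + Y) (m(Y) = 1/(Y + 30/7) = 1/(30/7 + Y))
(n(A) + m(-34))² = (2*(-13)*(29 - 13) + 7/(30 + 7*(-34)))² = (2*(-13)*16 + 7/(30 - 238))² = (-416 + 7/(-208))² = (-416 + 7*(-1/208))² = (-416 - 7/208)² = (-86535/208)² = 7488306225/43264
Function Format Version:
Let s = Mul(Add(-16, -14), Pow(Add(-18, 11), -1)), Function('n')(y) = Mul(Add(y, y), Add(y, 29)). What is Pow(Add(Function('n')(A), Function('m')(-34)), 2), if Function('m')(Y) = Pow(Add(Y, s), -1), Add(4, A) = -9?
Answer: Rational(7488306225, 43264) ≈ 1.7308e+5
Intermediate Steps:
A = -13 (A = Add(-4, -9) = -13)
Function('n')(y) = Mul(2, y, Add(29, y)) (Function('n')(y) = Mul(Mul(2, y), Add(29, y)) = Mul(2, y, Add(29, y)))
s = Rational(30, 7) (s = Mul(-30, Pow(-7, -1)) = Mul(-30, Rational(-1, 7)) = Rational(30, 7) ≈ 4.2857)
Function('m')(Y) = Pow(Add(Rational(30, 7), Y), -1) (Function('m')(Y) = Pow(Add(Y, Rational(30, 7)), -1) = Pow(Add(Rational(30, 7), Y), -1))
Pow(Add(Function('n')(A), Function('m')(-34)), 2) = Pow(Add(Mul(2, -13, Add(29, -13)), Mul(7, Pow(Add(30, Mul(7, -34)), -1))), 2) = Pow(Add(Mul(2, -13, 16), Mul(7, Pow(Add(30, -238), -1))), 2) = Pow(Add(-416, Mul(7, Pow(-208, -1))), 2) = Pow(Add(-416, Mul(7, Rational(-1, 208))), 2) = Pow(Add(-416, Rational(-7, 208)), 2) = Pow(Rational(-86535, 208), 2) = Rational(7488306225, 43264)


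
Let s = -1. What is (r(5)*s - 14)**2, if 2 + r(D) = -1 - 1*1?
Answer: 100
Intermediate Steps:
r(D) = -4 (r(D) = -2 + (-1 - 1*1) = -2 + (-1 - 1) = -2 - 2 = -4)
(r(5)*s - 14)**2 = (-4*(-1) - 14)**2 = (4 - 14)**2 = (-10)**2 = 100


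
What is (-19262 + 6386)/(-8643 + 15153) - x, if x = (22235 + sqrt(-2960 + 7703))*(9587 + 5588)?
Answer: -366096497771/1085 - 45525*sqrt(527) ≈ -3.3846e+8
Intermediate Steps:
x = 337416125 + 45525*sqrt(527) (x = (22235 + sqrt(4743))*15175 = (22235 + 3*sqrt(527))*15175 = 337416125 + 45525*sqrt(527) ≈ 3.3846e+8)
(-19262 + 6386)/(-8643 + 15153) - x = (-19262 + 6386)/(-8643 + 15153) - (337416125 + 45525*sqrt(527)) = -12876/6510 + (-337416125 - 45525*sqrt(527)) = -12876*1/6510 + (-337416125 - 45525*sqrt(527)) = -2146/1085 + (-337416125 - 45525*sqrt(527)) = -366096497771/1085 - 45525*sqrt(527)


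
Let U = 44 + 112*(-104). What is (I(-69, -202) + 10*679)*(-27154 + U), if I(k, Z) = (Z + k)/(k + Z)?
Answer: -263205578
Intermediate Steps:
I(k, Z) = 1 (I(k, Z) = (Z + k)/(Z + k) = 1)
U = -11604 (U = 44 - 11648 = -11604)
(I(-69, -202) + 10*679)*(-27154 + U) = (1 + 10*679)*(-27154 - 11604) = (1 + 6790)*(-38758) = 6791*(-38758) = -263205578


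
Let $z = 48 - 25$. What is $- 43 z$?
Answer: $-989$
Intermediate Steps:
$z = 23$
$- 43 z = \left(-43\right) 23 = -989$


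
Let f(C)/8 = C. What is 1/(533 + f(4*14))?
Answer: 1/981 ≈ 0.0010194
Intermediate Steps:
f(C) = 8*C
1/(533 + f(4*14)) = 1/(533 + 8*(4*14)) = 1/(533 + 8*56) = 1/(533 + 448) = 1/981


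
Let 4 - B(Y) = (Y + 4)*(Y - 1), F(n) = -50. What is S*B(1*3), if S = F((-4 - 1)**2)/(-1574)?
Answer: -250/787 ≈ -0.31766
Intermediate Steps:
S = 25/787 (S = -50/(-1574) = -50*(-1/1574) = 25/787 ≈ 0.031766)
B(Y) = 4 - (-1 + Y)*(4 + Y) (B(Y) = 4 - (Y + 4)*(Y - 1) = 4 - (4 + Y)*(-1 + Y) = 4 - (-1 + Y)*(4 + Y))
S*B(1*3) = 25*(8 - (1*3)**2 - 3*3)/787 = 25*(8 - 1*3**2 - 3*3)/787 = 25*(8 - 1*9 - 9)/787 = 25*(8 - 9 - 9)/787 = (25/787)*(-10) = -250/787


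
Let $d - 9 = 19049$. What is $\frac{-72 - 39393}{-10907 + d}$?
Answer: $- \frac{13155}{2717} \approx -4.8417$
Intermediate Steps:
$d = 19058$ ($d = 9 + 19049 = 19058$)
$\frac{-72 - 39393}{-10907 + d} = \frac{-72 - 39393}{-10907 + 19058} = - \frac{39465}{8151} = \left(-39465\right) \frac{1}{8151} = - \frac{13155}{2717}$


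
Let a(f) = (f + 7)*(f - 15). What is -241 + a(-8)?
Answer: -218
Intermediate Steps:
a(f) = (-15 + f)*(7 + f) (a(f) = (7 + f)*(-15 + f) = (-15 + f)*(7 + f))
-241 + a(-8) = -241 + (-105 + (-8)**2 - 8*(-8)) = -241 + (-105 + 64 + 64) = -241 + 23 = -218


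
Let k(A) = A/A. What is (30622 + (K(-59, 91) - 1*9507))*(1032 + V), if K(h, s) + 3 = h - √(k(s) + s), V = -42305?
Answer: -868920469 + 82546*√23 ≈ -8.6853e+8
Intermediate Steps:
k(A) = 1
K(h, s) = -3 + h - √(1 + s) (K(h, s) = -3 + (h - √(1 + s)) = -3 + h - √(1 + s))
(30622 + (K(-59, 91) - 1*9507))*(1032 + V) = (30622 + ((-3 - 59 - √(1 + 91)) - 1*9507))*(1032 - 42305) = (30622 + ((-3 - 59 - √92) - 9507))*(-41273) = (30622 + ((-3 - 59 - 2*√23) - 9507))*(-41273) = (30622 + ((-62 - 2*√23) - 9507))*(-41273) = (30622 + (-9569 - 2*√23))*(-41273) = (21053 - 2*√23)*(-41273) = -868920469 + 82546*√23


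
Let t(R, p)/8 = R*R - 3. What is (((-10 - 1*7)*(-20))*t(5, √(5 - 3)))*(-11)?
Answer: -658240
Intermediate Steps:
t(R, p) = -24 + 8*R² (t(R, p) = 8*(R*R - 3) = 8*(R² - 3) = 8*(-3 + R²) = -24 + 8*R²)
(((-10 - 1*7)*(-20))*t(5, √(5 - 3)))*(-11) = (((-10 - 1*7)*(-20))*(-24 + 8*5²))*(-11) = (((-10 - 7)*(-20))*(-24 + 8*25))*(-11) = ((-17*(-20))*(-24 + 200))*(-11) = (340*176)*(-11) = 59840*(-11) = -658240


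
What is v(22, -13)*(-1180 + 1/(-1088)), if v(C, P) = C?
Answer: -14122251/544 ≈ -25960.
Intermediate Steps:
v(22, -13)*(-1180 + 1/(-1088)) = 22*(-1180 + 1/(-1088)) = 22*(-1180 - 1/1088) = 22*(-1283841/1088) = -14122251/544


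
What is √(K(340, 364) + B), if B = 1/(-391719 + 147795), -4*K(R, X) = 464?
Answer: I*√1725468676485/121962 ≈ 10.77*I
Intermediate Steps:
K(R, X) = -116 (K(R, X) = -¼*464 = -116)
B = -1/243924 (B = 1/(-243924) = -1/243924 ≈ -4.0996e-6)
√(K(340, 364) + B) = √(-116 - 1/243924) = √(-28295185/243924) = I*√1725468676485/121962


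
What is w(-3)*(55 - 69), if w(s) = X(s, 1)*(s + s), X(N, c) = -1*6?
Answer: -504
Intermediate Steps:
X(N, c) = -6
w(s) = -12*s (w(s) = -6*(s + s) = -12*s)
w(-3)*(55 - 69) = (-12*(-3))*(55 - 69) = 36*(-14) = -504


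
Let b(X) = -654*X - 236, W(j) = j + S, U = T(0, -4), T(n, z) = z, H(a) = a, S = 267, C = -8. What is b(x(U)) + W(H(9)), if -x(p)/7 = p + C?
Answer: -54896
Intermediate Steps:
U = -4
W(j) = 267 + j (W(j) = j + 267 = 267 + j)
x(p) = 56 - 7*p (x(p) = -7*(p - 8) = -7*(-8 + p) = 56 - 7*p)
b(X) = -236 - 654*X
b(x(U)) + W(H(9)) = (-236 - 654*(56 - 7*(-4))) + (267 + 9) = (-236 - 654*(56 + 28)) + 276 = (-236 - 654*84) + 276 = (-236 - 54936) + 276 = -55172 + 276 = -54896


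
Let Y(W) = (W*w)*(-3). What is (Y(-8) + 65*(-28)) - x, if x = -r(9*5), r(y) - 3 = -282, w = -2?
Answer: -2147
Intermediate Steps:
Y(W) = 6*W (Y(W) = (W*(-2))*(-3) = -2*W*(-3) = 6*W)
r(y) = -279 (r(y) = 3 - 282 = -279)
x = 279 (x = -1*(-279) = 279)
(Y(-8) + 65*(-28)) - x = (6*(-8) + 65*(-28)) - 1*279 = (-48 - 1820) - 279 = -1868 - 279 = -2147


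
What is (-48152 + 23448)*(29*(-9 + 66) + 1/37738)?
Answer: -770529062080/18869 ≈ -4.0836e+7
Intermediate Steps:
(-48152 + 23448)*(29*(-9 + 66) + 1/37738) = -24704*(29*57 + 1/37738) = -24704*(1653 + 1/37738) = -24704*62380915/37738 = -770529062080/18869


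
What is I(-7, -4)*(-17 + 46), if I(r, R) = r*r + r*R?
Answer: 2233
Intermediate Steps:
I(r, R) = r² + R*r
I(-7, -4)*(-17 + 46) = (-7*(-4 - 7))*(-17 + 46) = -7*(-11)*29 = 77*29 = 2233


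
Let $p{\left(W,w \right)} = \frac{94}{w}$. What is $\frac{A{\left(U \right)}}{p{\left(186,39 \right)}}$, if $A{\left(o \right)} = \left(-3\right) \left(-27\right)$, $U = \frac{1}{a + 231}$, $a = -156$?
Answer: $\frac{3159}{94} \approx 33.606$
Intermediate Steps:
$U = \frac{1}{75}$ ($U = \frac{1}{-156 + 231} = \frac{1}{75} \approx 0.013333$)
$A{\left(o \right)} = 81$
$\frac{A{\left(U \right)}}{p{\left(186,39 \right)}} = \frac{81}{94 \cdot \frac{1}{39}} = \frac{81}{\frac{94}{39}} = 81 \cdot \frac{39}{94} = \frac{3159}{94}$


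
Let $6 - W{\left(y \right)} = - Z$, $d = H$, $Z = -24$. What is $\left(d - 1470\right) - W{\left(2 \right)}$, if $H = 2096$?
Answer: $644$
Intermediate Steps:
$d = 2096$
$W{\left(y \right)} = -18$ ($W{\left(y \right)} = 6 - \left(-1\right) \left(-24\right) = 6 - 24 = -18$)
$\left(d - 1470\right) - W{\left(2 \right)} = \left(2096 - 1470\right) - -18 = \left(2096 - 1470\right) + 18 = 626 + 18 = 644$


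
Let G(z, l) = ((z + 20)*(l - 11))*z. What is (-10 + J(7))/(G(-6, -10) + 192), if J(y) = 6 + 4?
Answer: 0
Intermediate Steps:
J(y) = 10
G(z, l) = z*(-11 + l)*(20 + z) (G(z, l) = ((20 + z)*(-11 + l))*z = ((-11 + l)*(20 + z))*z = z*(-11 + l)*(20 + z))
(-10 + J(7))/(G(-6, -10) + 192) = (-10 + 10)/(-6*(-220 - 11*(-6) + 20*(-10) - 10*(-6)) + 192) = 0/(-6*(-220 + 66 - 200 + 60) + 192) = 0/(-6*(-294) + 192) = 0/(1764 + 192) = 0/1956 = 0*(1/1956) = 0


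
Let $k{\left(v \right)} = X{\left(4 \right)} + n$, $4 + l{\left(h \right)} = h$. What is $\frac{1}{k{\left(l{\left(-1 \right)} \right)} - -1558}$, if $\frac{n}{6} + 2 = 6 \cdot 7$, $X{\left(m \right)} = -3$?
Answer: $\frac{1}{1795} \approx 0.0005571$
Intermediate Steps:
$l{\left(h \right)} = -4 + h$
$n = 240$ ($n = -12 + 6 \cdot 6 \cdot 7 = -12 + 6 \cdot 42 = -12 + 252 = 240$)
$k{\left(v \right)} = 237$ ($k{\left(v \right)} = -3 + 240 = 237$)
$\frac{1}{k{\left(l{\left(-1 \right)} \right)} - -1558} = \frac{1}{237 - -1558} = \frac{1}{237 + 1558} = \frac{1}{1795}$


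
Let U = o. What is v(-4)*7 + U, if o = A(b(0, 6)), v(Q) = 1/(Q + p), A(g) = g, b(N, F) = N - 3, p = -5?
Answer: -34/9 ≈ -3.7778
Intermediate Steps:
b(N, F) = -3 + N
v(Q) = 1/(-5 + Q) (v(Q) = 1/(Q - 5) = 1/(-5 + Q))
o = -3 (o = -3 + 0 = -3)
U = -3
v(-4)*7 + U = 7/(-5 - 4) - 3 = 7/(-9) - 3 = -⅑*7 - 3 = -7/9 - 3 = -34/9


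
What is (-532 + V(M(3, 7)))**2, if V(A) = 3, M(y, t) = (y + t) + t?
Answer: 279841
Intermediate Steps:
M(y, t) = y + 2*t (M(y, t) = (t + y) + t = y + 2*t)
(-532 + V(M(3, 7)))**2 = (-532 + 3)**2 = (-529)**2 = 279841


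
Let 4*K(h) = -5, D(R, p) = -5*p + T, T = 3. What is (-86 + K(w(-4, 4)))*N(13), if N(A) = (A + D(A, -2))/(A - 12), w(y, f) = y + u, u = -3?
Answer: -4537/2 ≈ -2268.5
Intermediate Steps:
w(y, f) = -3 + y (w(y, f) = y - 3 = -3 + y)
D(R, p) = 3 - 5*p (D(R, p) = -5*p + 3 = 3 - 5*p)
K(h) = -5/4 (K(h) = (1/4)*(-5) = -5/4)
N(A) = (13 + A)/(-12 + A) (N(A) = (A + (3 - 5*(-2)))/(A - 12) = (A + (3 + 10))/(-12 + A) = (A + 13)/(-12 + A) = (13 + A)/(-12 + A))
(-86 + K(w(-4, 4)))*N(13) = (-86 - 5/4)*((13 + 13)/(-12 + 13)) = -349*26/(4*1) = -349*26/4 = -349/4*26 = -4537/2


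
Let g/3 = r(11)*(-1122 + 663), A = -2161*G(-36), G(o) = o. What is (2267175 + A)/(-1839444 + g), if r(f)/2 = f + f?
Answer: -781657/633344 ≈ -1.2342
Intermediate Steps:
r(f) = 4*f (r(f) = 2*(f + f) = 2*(2*f) = 4*f)
A = 77796 (A = -2161*(-36) = 77796)
g = -60588 (g = 3*((4*11)*(-1122 + 663)) = 3*(44*(-459)) = 3*(-20196) = -60588)
(2267175 + A)/(-1839444 + g) = (2267175 + 77796)/(-1839444 - 60588) = 2344971/(-1900032) = 2344971*(-1/1900032) = -781657/633344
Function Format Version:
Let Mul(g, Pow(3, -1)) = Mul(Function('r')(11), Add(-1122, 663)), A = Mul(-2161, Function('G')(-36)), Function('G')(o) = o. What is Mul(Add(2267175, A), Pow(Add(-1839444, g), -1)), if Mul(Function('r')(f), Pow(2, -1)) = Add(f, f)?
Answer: Rational(-781657, 633344) ≈ -1.2342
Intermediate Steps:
Function('r')(f) = Mul(4, f) (Function('r')(f) = Mul(2, Add(f, f)) = Mul(2, Mul(2, f)) = Mul(4, f))
A = 77796 (A = Mul(-2161, -36) = 77796)
g = -60588 (g = Mul(3, Mul(Mul(4, 11), Add(-1122, 663))) = Mul(3, Mul(44, -459)) = Mul(3, -20196) = -60588)
Mul(Add(2267175, A), Pow(Add(-1839444, g), -1)) = Mul(Add(2267175, 77796), Pow(Add(-1839444, -60588), -1)) = Mul(2344971, Pow(-1900032, -1)) = Mul(2344971, Rational(-1, 1900032)) = Rational(-781657, 633344)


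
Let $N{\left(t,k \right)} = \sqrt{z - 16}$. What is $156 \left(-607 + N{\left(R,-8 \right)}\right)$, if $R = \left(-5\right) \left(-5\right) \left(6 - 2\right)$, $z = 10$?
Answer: $-94692 + 156 i \sqrt{6} \approx -94692.0 + 382.12 i$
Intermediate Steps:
$R = 100$ ($R = 25 \cdot 4 = 100$)
$N{\left(t,k \right)} = i \sqrt{6}$ ($N{\left(t,k \right)} = \sqrt{10 - 16} = \sqrt{-6} = i \sqrt{6}$)
$156 \left(-607 + N{\left(R,-8 \right)}\right) = 156 \left(-607 + i \sqrt{6}\right) = -94692 + 156 i \sqrt{6}$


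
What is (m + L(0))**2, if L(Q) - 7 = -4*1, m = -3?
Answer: 0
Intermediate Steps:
L(Q) = 3 (L(Q) = 7 - 4*1 = 7 - 4 = 3)
(m + L(0))**2 = (-3 + 3)**2 = 0**2 = 0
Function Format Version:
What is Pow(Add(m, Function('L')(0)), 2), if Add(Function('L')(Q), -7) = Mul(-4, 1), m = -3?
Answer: 0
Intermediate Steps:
Function('L')(Q) = 3 (Function('L')(Q) = Add(7, Mul(-4, 1)) = Add(7, -4) = 3)
Pow(Add(m, Function('L')(0)), 2) = Pow(Add(-3, 3), 2) = Pow(0, 2) = 0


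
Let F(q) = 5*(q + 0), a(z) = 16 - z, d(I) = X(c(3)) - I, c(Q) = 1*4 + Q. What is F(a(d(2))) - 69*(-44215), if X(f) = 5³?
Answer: 3050300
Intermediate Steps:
c(Q) = 4 + Q
X(f) = 125
d(I) = 125 - I
F(q) = 5*q
F(a(d(2))) - 69*(-44215) = 5*(16 - (125 - 1*2)) - 69*(-44215) = 5*(16 - (125 - 2)) - 1*(-3050835) = 5*(16 - 1*123) + 3050835 = 5*(16 - 123) + 3050835 = 5*(-107) + 3050835 = -535 + 3050835 = 3050300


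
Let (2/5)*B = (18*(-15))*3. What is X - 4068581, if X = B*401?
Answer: -4880606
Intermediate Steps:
B = -2025 (B = 5*((18*(-15))*3)/2 = 5*(-270*3)/2 = (5/2)*(-810) = -2025)
X = -812025 (X = -2025*401 = -812025)
X - 4068581 = -812025 - 4068581 = -4880606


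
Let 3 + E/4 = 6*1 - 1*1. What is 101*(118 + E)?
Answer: 12726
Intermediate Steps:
E = 8 (E = -12 + 4*(6*1 - 1*1) = -12 + 4*(6 - 1) = -12 + 4*5 = -12 + 20 = 8)
101*(118 + E) = 101*(118 + 8) = 101*126 = 12726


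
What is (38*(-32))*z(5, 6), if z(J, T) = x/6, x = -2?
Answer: 1216/3 ≈ 405.33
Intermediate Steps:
z(J, T) = -⅓ (z(J, T) = -2/6 = -2*⅙ = -⅓)
(38*(-32))*z(5, 6) = (38*(-32))*(-⅓) = -1216*(-⅓) = 1216/3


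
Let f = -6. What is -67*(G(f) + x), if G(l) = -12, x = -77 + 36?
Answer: 3551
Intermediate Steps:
x = -41
-67*(G(f) + x) = -67*(-12 - 41) = -67*(-53) = 3551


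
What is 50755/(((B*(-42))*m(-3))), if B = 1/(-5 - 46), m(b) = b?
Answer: -862835/42 ≈ -20544.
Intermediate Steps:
B = -1/51 (B = 1/(-51) = -1/51 ≈ -0.019608)
50755/(((B*(-42))*m(-3))) = 50755/((-1/51*(-42)*(-3))) = 50755/(((14/17)*(-3))) = 50755/(-42/17) = 50755*(-17/42) = -862835/42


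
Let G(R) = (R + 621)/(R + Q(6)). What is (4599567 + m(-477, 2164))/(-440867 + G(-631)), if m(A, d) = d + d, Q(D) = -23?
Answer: -1505473665/144163504 ≈ -10.443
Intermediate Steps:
G(R) = (621 + R)/(-23 + R) (G(R) = (R + 621)/(R - 23) = (621 + R)/(-23 + R))
m(A, d) = 2*d
(4599567 + m(-477, 2164))/(-440867 + G(-631)) = (4599567 + 2*2164)/(-440867 + (621 - 631)/(-23 - 631)) = (4599567 + 4328)/(-440867 - 10/(-654)) = 4603895/(-440867 - 1/654*(-10)) = 4603895/(-440867 + 5/327) = 4603895/(-144163504/327) = 4603895*(-327/144163504) = -1505473665/144163504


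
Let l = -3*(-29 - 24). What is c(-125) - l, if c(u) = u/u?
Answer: -158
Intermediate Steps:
c(u) = 1
l = 159 (l = -3*(-53) = 159)
c(-125) - l = 1 - 1*159 = 1 - 159 = -158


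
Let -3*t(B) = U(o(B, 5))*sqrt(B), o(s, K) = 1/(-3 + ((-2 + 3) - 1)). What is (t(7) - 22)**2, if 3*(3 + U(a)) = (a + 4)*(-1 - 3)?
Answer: 388123/729 - 3124*sqrt(7)/27 ≈ 226.28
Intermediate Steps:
o(s, K) = -1/3 (o(s, K) = 1/(-3 + (1 - 1)) = 1/(-3 + 0) = 1/(-3) = -1/3)
U(a) = -25/3 - 4*a/3 (U(a) = -3 + ((a + 4)*(-1 - 3))/3 = -3 + ((4 + a)*(-4))/3 = -3 + (-16 - 4*a)/3 = -3 + (-16/3 - 4*a/3) = -25/3 - 4*a/3)
t(B) = 71*sqrt(B)/27 (t(B) = -(-25/3 - 4/3*(-1/3))*sqrt(B)/3 = -(-25/3 + 4/9)*sqrt(B)/3 = -(-71)*sqrt(B)/27 = 71*sqrt(B)/27)
(t(7) - 22)**2 = (71*sqrt(7)/27 - 22)**2 = (-22 + 71*sqrt(7)/27)**2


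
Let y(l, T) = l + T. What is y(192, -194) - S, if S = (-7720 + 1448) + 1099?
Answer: 5171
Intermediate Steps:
S = -5173 (S = -6272 + 1099 = -5173)
y(l, T) = T + l
y(192, -194) - S = (-194 + 192) - 1*(-5173) = -2 + 5173 = 5171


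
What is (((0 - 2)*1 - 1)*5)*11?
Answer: -165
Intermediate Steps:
(((0 - 2)*1 - 1)*5)*11 = ((-2*1 - 1)*5)*11 = ((-2 - 1)*5)*11 = -3*5*11 = -15*11 = -165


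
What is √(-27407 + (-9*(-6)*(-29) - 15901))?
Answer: 9*I*√554 ≈ 211.83*I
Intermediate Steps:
√(-27407 + (-9*(-6)*(-29) - 15901)) = √(-27407 + (54*(-29) - 15901)) = √(-27407 + (-1566 - 15901)) = √(-27407 - 17467) = √(-44874) = 9*I*√554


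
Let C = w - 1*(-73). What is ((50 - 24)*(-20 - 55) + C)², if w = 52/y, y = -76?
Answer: 1272776976/361 ≈ 3.5257e+6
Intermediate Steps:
w = -13/19 (w = 52/(-76) = 52*(-1/76) = -13/19 ≈ -0.68421)
C = 1374/19 (C = -13/19 - 1*(-73) = -13/19 + 73 = 1374/19 ≈ 72.316)
((50 - 24)*(-20 - 55) + C)² = ((50 - 24)*(-20 - 55) + 1374/19)² = (26*(-75) + 1374/19)² = (-1950 + 1374/19)² = (-35676/19)² = 1272776976/361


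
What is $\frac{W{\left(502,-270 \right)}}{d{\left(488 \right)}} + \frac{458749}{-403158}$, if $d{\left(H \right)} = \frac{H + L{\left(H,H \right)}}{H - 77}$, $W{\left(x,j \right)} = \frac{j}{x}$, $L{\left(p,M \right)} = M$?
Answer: $- \frac{67375858327}{49382017104} \approx -1.3644$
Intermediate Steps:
$d{\left(H \right)} = \frac{2 H}{-77 + H}$ ($d{\left(H \right)} = \frac{H + H}{H - 77} = \frac{2 H}{-77 + H}$)
$\frac{W{\left(502,-270 \right)}}{d{\left(488 \right)}} + \frac{458749}{-403158} = \frac{\left(-270\right) \frac{1}{502}}{2 \cdot 488 \frac{1}{-77 + 488}} + \frac{458749}{-403158} = \frac{\left(-270\right) \frac{1}{502}}{2 \cdot 488 \cdot \frac{1}{411}} + 458749 \left(- \frac{1}{403158}\right) = - \frac{135}{251 \cdot 2 \cdot 488 \cdot \frac{1}{411}} - \frac{458749}{403158} = - \frac{135}{251 \cdot \frac{976}{411}} - \frac{458749}{403158} = \left(- \frac{135}{251}\right) \frac{411}{976} - \frac{458749}{403158} = - \frac{55485}{244976} - \frac{458749}{403158} = - \frac{67375858327}{49382017104}$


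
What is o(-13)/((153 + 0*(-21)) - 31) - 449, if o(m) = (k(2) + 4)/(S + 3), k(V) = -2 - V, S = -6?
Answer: -449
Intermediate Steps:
o(m) = 0 (o(m) = ((-2 - 1*2) + 4)/(-6 + 3) = ((-2 - 2) + 4)/(-3) = (-4 + 4)*(-⅓) = 0*(-⅓) = 0)
o(-13)/((153 + 0*(-21)) - 31) - 449 = 0/((153 + 0*(-21)) - 31) - 449 = 0/((153 + 0) - 31) - 449 = 0/(153 - 31) - 449 = 0/122 - 449 = (1/122)*0 - 449 = 0 - 449 = -449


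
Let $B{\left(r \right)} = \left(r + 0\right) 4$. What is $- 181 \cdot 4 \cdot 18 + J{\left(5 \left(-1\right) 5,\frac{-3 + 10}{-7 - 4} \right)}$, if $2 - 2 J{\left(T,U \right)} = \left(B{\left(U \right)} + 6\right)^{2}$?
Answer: $- \frac{1577473}{121} \approx -13037.0$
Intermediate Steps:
$B{\left(r \right)} = 4 r$ ($B{\left(r \right)} = r 4 = 4 r$)
$J{\left(T,U \right)} = 1 - \frac{\left(6 + 4 U\right)^{2}}{2}$ ($J{\left(T,U \right)} = 1 - \frac{\left(4 U + 6\right)^{2}}{2} = 1 - \frac{\left(6 + 4 U\right)^{2}}{2}$)
$- 181 \cdot 4 \cdot 18 + J{\left(5 \left(-1\right) 5,\frac{-3 + 10}{-7 - 4} \right)} = - 181 \cdot 4 \cdot 18 + \left(1 - 2 \left(3 + 2 \frac{-3 + 10}{-7 - 4}\right)^{2}\right) = \left(-181\right) 72 + \left(1 - 2 \left(3 + 2 \frac{7}{-11}\right)^{2}\right) = -13032 + \left(1 - 2 \left(3 + 2 \cdot 7 \left(- \frac{1}{11}\right)\right)^{2}\right) = -13032 + \left(1 - 2 \left(3 + 2 \left(- \frac{7}{11}\right)\right)^{2}\right) = -13032 + \left(1 - 2 \left(3 - \frac{14}{11}\right)^{2}\right) = -13032 + \left(1 - 2 \left(\frac{19}{11}\right)^{2}\right) = -13032 + \left(1 - \frac{722}{121}\right) = -13032 - \frac{601}{121} = - \frac{1577473}{121}$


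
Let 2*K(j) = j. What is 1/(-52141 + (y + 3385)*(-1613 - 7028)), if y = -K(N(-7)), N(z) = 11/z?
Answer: -14/410322015 ≈ -3.4120e-8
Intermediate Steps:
K(j) = j/2
y = 11/14 (y = -11/(-7)/2 = -11*(-1/7)/2 = -(-11)/(2*7) = -1*(-11/14) = 11/14 ≈ 0.78571)
1/(-52141 + (y + 3385)*(-1613 - 7028)) = 1/(-52141 + (11/14 + 3385)*(-1613 - 7028)) = 1/(-52141 + (47401/14)*(-8641)) = 1/(-52141 - 409592041/14) = 1/(-410322015/14) = -14/410322015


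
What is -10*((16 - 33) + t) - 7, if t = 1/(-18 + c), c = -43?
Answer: 9953/61 ≈ 163.16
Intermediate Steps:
t = -1/61 (t = 1/(-18 - 43) = 1/(-61) = -1/61 ≈ -0.016393)
-10*((16 - 33) + t) - 7 = -10*((16 - 33) - 1/61) - 7 = -10*(-17 - 1/61) - 7 = -10*(-1038/61) - 7 = 10380/61 - 7 = 9953/61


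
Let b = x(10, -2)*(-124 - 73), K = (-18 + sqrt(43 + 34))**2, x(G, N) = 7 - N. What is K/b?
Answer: -401/1773 + 4*sqrt(77)/197 ≈ -0.047998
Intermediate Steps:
K = (-18 + sqrt(77))**2 ≈ 85.101
b = -1773 (b = (7 - 1*(-2))*(-124 - 73) = (7 + 2)*(-197) = 9*(-197) = -1773)
K/b = (18 - sqrt(77))**2/(-1773) = (18 - sqrt(77))**2*(-1/1773) = -(18 - sqrt(77))**2/1773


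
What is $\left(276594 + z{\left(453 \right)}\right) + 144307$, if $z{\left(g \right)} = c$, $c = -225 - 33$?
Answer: $420643$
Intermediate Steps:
$c = -258$
$z{\left(g \right)} = -258$
$\left(276594 + z{\left(453 \right)}\right) + 144307 = \left(276594 - 258\right) + 144307 = 276336 + 144307 = 420643$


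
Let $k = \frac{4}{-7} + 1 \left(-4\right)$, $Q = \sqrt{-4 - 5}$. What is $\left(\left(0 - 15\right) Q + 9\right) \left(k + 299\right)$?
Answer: $\frac{18549}{7} - \frac{92745 i}{7} \approx 2649.9 - 13249.0 i$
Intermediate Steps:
$Q = 3 i$ ($Q = \sqrt{-9} = 3 i \approx 3.0 i$)
$k = - \frac{32}{7}$ ($k = 4 \left(- \frac{1}{7}\right) - 4 = - \frac{4}{7} - 4 = - \frac{32}{7} \approx -4.5714$)
$\left(\left(0 - 15\right) Q + 9\right) \left(k + 299\right) = \left(\left(0 - 15\right) 3 i + 9\right) \left(- \frac{32}{7} + 299\right) = \left(\left(0 - 15\right) 3 i + 9\right) \frac{2061}{7} = \left(- 15 \cdot 3 i + 9\right) \frac{2061}{7} = \left(- 45 i + 9\right) \frac{2061}{7} = \left(9 - 45 i\right) \frac{2061}{7} = \frac{18549}{7} - \frac{92745 i}{7}$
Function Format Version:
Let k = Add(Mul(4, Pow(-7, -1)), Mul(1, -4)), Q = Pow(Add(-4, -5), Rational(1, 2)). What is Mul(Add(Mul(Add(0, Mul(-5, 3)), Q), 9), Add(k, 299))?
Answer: Add(Rational(18549, 7), Mul(Rational(-92745, 7), I)) ≈ Add(2649.9, Mul(-13249., I))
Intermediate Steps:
Q = Mul(3, I) (Q = Pow(-9, Rational(1, 2)) = Mul(3, I) ≈ Mul(3.0000, I))
k = Rational(-32, 7) (k = Add(Mul(4, Rational(-1, 7)), -4) = Add(Rational(-4, 7), -4) = Rational(-32, 7) ≈ -4.5714)
Mul(Add(Mul(Add(0, Mul(-5, 3)), Q), 9), Add(k, 299)) = Mul(Add(Mul(Add(0, Mul(-5, 3)), Mul(3, I)), 9), Add(Rational(-32, 7), 299)) = Mul(Add(Mul(Add(0, -15), Mul(3, I)), 9), Rational(2061, 7)) = Mul(Add(Mul(-15, Mul(3, I)), 9), Rational(2061, 7)) = Mul(Add(Mul(-45, I), 9), Rational(2061, 7)) = Mul(Add(9, Mul(-45, I)), Rational(2061, 7)) = Add(Rational(18549, 7), Mul(Rational(-92745, 7), I))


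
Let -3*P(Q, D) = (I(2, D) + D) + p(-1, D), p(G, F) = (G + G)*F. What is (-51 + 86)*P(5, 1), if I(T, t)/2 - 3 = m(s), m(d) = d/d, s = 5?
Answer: -245/3 ≈ -81.667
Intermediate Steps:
m(d) = 1
p(G, F) = 2*F*G (p(G, F) = (2*G)*F = 2*F*G)
I(T, t) = 8 (I(T, t) = 6 + 2*1 = 6 + 2 = 8)
P(Q, D) = -8/3 + D/3 (P(Q, D) = -((8 + D) + 2*D*(-1))/3 = -((8 + D) - 2*D)/3 = -(8 - D)/3 = -8/3 + D/3)
(-51 + 86)*P(5, 1) = (-51 + 86)*(-8/3 + (1/3)*1) = 35*(-8/3 + 1/3) = 35*(-7/3) = -245/3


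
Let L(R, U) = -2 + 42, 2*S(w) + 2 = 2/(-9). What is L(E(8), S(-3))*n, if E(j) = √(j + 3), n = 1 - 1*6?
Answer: -200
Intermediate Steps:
n = -5 (n = 1 - 6 = -5)
S(w) = -10/9 (S(w) = -1 + (2/(-9))/2 = -1 + (2*(-⅑))/2 = -1 + (½)*(-2/9) = -1 - ⅑ = -10/9)
E(j) = √(3 + j)
L(R, U) = 40
L(E(8), S(-3))*n = 40*(-5) = -200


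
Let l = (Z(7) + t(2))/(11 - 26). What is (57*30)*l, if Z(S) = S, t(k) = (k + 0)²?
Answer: -1254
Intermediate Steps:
t(k) = k²
l = -11/15 (l = (7 + 2²)/(11 - 26) = (7 + 4)/(-15) = 11*(-1/15) = -11/15 ≈ -0.73333)
(57*30)*l = (57*30)*(-11/15) = 1710*(-11/15) = -1254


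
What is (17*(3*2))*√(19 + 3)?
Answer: 102*√22 ≈ 478.42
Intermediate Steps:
(17*(3*2))*√(19 + 3) = (17*6)*√22 = 102*√22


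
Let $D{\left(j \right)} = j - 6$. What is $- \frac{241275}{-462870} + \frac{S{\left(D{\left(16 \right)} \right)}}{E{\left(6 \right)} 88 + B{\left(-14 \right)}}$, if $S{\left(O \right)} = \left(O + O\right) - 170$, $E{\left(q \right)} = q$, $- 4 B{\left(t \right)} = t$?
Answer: $\frac{7840955}{32802054} \approx 0.23904$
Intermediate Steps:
$B{\left(t \right)} = - \frac{t}{4}$
$D{\left(j \right)} = -6 + j$
$S{\left(O \right)} = -170 + 2 O$ ($S{\left(O \right)} = 2 O - 170 = -170 + 2 O$)
$- \frac{241275}{-462870} + \frac{S{\left(D{\left(16 \right)} \right)}}{E{\left(6 \right)} 88 + B{\left(-14 \right)}} = - \frac{241275}{-462870} + \frac{-170 + 2 \left(-6 + 16\right)}{6 \cdot 88 - - \frac{7}{2}} = \left(-241275\right) \left(- \frac{1}{462870}\right) + \frac{-170 + 2 \cdot 10}{528 + \frac{7}{2}} = \frac{16085}{30858} + \frac{-170 + 20}{\frac{1063}{2}} = \frac{16085}{30858} - \frac{300}{1063} = \frac{7840955}{32802054}$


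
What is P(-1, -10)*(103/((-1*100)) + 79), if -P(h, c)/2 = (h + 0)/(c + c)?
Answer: -7797/1000 ≈ -7.7970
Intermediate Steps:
P(h, c) = -h/c (P(h, c) = -2*(h + 0)/(c + c) = -2*h/(2*c) = -2*h*1/(2*c) = -h/c)
P(-1, -10)*(103/((-1*100)) + 79) = (-1*(-1)/(-10))*(103/((-1*100)) + 79) = (-1*(-1)*(-⅒))*(103/(-100) + 79) = -(103*(-1/100) + 79)/10 = -(-103/100 + 79)/10 = -⅒*7797/100 = -7797/1000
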